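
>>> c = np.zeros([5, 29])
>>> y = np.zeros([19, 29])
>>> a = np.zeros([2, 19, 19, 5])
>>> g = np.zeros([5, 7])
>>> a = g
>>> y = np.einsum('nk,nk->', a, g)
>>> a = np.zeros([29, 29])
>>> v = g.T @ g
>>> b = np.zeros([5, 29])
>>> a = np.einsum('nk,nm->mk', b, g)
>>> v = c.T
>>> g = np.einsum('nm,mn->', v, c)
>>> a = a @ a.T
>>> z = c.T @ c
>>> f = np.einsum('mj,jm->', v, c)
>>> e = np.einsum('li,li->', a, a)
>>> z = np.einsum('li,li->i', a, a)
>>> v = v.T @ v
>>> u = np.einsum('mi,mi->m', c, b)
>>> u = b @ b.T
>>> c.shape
(5, 29)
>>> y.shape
()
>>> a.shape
(7, 7)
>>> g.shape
()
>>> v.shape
(5, 5)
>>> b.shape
(5, 29)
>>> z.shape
(7,)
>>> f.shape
()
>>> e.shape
()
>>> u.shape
(5, 5)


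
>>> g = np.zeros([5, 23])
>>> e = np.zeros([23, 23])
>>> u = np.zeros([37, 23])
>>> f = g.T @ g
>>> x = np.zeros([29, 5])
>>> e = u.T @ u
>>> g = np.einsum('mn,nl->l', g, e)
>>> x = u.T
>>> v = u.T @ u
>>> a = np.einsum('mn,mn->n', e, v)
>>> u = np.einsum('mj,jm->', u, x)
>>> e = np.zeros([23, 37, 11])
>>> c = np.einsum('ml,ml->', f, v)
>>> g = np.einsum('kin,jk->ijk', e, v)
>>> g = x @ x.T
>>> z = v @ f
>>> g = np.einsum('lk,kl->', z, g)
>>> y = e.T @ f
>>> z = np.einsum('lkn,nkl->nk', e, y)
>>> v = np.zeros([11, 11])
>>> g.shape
()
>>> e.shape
(23, 37, 11)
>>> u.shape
()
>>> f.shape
(23, 23)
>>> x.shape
(23, 37)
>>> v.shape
(11, 11)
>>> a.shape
(23,)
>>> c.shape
()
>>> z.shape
(11, 37)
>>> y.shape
(11, 37, 23)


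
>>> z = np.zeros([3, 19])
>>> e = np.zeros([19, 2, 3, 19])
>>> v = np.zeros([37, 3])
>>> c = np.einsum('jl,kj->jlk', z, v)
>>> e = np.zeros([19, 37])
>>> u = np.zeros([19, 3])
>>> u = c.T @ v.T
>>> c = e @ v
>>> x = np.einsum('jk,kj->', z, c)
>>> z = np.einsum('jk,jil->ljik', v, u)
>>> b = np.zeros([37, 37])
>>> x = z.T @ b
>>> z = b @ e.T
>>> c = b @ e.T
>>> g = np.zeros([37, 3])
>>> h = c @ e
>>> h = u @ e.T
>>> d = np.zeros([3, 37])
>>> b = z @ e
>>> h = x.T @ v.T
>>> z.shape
(37, 19)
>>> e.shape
(19, 37)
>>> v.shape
(37, 3)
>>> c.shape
(37, 19)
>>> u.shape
(37, 19, 37)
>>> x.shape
(3, 19, 37, 37)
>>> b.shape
(37, 37)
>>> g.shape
(37, 3)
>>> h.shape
(37, 37, 19, 37)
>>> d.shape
(3, 37)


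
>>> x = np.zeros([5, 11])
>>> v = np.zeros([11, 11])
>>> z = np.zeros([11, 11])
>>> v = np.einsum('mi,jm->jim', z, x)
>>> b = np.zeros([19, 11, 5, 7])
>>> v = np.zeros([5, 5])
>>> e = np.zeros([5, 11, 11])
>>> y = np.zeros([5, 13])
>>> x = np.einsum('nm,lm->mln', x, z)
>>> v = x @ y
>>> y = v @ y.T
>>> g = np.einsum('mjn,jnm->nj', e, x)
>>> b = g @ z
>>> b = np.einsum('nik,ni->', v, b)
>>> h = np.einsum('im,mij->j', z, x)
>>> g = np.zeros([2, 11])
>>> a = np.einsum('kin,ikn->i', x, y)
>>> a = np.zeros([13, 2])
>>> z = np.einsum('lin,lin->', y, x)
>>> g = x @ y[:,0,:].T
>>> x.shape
(11, 11, 5)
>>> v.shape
(11, 11, 13)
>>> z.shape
()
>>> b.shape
()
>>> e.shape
(5, 11, 11)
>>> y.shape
(11, 11, 5)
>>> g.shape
(11, 11, 11)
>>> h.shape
(5,)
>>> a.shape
(13, 2)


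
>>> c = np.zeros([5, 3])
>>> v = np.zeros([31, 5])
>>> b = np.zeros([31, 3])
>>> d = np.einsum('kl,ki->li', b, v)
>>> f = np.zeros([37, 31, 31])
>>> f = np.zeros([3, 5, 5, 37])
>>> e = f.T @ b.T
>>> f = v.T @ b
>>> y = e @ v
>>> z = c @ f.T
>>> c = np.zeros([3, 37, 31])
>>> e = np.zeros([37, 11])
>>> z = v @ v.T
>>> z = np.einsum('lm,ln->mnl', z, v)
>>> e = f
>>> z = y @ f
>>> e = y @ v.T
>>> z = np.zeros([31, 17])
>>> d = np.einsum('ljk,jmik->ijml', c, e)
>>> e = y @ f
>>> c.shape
(3, 37, 31)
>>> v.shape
(31, 5)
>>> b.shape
(31, 3)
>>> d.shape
(5, 37, 5, 3)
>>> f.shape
(5, 3)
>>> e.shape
(37, 5, 5, 3)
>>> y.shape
(37, 5, 5, 5)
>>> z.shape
(31, 17)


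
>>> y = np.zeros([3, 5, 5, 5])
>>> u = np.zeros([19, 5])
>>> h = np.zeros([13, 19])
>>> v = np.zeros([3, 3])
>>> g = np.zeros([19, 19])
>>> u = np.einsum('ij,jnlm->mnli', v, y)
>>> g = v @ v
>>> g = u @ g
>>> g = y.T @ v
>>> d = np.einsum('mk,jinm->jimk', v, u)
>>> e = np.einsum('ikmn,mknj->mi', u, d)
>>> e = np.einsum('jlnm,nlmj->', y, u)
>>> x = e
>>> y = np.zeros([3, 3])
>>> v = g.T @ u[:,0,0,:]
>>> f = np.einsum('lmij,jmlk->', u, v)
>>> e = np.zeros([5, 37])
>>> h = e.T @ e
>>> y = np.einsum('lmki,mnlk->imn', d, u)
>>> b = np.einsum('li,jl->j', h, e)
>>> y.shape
(3, 5, 5)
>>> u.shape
(5, 5, 5, 3)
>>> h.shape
(37, 37)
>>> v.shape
(3, 5, 5, 3)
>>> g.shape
(5, 5, 5, 3)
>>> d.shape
(5, 5, 3, 3)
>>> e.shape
(5, 37)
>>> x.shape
()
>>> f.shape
()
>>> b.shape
(5,)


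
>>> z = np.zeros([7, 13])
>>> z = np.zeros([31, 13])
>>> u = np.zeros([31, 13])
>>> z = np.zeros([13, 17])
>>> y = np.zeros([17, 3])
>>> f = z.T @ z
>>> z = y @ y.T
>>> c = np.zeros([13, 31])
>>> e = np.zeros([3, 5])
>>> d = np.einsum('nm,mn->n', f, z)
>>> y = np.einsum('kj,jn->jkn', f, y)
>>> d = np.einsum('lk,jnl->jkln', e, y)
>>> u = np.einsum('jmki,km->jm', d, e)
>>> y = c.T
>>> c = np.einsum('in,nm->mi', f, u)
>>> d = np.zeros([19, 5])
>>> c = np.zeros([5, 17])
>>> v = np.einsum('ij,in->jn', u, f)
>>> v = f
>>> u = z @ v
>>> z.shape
(17, 17)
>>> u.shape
(17, 17)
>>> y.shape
(31, 13)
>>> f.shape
(17, 17)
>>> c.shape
(5, 17)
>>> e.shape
(3, 5)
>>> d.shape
(19, 5)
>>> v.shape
(17, 17)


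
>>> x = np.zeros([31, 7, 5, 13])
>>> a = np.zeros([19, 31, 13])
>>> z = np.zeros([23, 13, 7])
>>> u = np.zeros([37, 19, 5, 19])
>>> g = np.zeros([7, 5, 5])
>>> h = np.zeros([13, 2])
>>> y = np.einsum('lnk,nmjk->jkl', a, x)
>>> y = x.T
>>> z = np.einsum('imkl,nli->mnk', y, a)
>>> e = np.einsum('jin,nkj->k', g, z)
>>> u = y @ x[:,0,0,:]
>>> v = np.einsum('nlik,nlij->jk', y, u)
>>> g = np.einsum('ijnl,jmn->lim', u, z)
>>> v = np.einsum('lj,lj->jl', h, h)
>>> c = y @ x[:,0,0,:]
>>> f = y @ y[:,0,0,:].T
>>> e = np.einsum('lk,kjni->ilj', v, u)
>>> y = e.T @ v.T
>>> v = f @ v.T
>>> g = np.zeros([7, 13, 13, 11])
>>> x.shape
(31, 7, 5, 13)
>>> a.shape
(19, 31, 13)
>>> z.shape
(5, 19, 7)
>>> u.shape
(13, 5, 7, 13)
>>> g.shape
(7, 13, 13, 11)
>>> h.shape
(13, 2)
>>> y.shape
(5, 2, 2)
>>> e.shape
(13, 2, 5)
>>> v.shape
(13, 5, 7, 2)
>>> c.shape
(13, 5, 7, 13)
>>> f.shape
(13, 5, 7, 13)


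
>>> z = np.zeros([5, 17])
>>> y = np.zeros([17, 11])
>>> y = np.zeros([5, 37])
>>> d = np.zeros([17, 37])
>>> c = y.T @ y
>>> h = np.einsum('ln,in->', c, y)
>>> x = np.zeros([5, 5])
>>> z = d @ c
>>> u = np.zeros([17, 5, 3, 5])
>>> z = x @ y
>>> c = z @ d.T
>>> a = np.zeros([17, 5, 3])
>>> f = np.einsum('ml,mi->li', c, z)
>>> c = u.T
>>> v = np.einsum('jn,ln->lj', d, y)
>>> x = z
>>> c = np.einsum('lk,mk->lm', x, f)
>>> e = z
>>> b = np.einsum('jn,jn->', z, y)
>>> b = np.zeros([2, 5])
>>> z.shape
(5, 37)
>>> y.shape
(5, 37)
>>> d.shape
(17, 37)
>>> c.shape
(5, 17)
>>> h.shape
()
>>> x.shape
(5, 37)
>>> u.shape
(17, 5, 3, 5)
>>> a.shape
(17, 5, 3)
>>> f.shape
(17, 37)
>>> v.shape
(5, 17)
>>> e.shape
(5, 37)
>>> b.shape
(2, 5)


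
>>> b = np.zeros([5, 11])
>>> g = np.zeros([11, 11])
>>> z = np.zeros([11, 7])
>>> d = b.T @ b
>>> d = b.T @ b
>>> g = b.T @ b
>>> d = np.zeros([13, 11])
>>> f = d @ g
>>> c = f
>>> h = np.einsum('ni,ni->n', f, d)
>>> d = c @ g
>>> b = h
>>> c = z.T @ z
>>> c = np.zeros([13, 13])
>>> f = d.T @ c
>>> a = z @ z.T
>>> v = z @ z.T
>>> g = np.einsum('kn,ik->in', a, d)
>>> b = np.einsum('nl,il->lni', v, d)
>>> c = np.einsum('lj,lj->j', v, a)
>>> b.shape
(11, 11, 13)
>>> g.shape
(13, 11)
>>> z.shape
(11, 7)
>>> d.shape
(13, 11)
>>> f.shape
(11, 13)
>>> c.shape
(11,)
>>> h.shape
(13,)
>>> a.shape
(11, 11)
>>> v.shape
(11, 11)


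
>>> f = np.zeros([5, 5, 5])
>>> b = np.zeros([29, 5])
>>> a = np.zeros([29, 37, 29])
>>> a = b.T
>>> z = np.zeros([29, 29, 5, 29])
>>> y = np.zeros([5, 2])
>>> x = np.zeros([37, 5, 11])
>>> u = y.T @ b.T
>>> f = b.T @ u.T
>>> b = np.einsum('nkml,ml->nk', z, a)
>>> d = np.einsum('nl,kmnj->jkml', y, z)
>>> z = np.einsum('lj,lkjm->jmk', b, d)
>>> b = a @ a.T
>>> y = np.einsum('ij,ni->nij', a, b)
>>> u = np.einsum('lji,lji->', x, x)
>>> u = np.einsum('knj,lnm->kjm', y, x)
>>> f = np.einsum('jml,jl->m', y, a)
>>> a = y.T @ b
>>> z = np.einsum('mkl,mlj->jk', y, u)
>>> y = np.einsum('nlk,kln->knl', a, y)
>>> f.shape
(5,)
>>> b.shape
(5, 5)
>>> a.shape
(29, 5, 5)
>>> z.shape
(11, 5)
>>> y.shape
(5, 29, 5)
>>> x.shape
(37, 5, 11)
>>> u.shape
(5, 29, 11)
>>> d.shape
(29, 29, 29, 2)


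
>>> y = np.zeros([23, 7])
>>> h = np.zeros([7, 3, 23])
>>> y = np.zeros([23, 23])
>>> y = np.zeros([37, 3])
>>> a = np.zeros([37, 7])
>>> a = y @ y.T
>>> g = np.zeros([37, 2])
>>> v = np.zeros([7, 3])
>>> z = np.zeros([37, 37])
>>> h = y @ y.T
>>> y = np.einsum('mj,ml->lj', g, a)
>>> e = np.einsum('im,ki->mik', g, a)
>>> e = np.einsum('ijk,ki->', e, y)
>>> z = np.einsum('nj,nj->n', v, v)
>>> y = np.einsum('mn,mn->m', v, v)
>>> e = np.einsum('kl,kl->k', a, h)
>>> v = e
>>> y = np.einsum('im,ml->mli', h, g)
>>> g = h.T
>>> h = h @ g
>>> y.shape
(37, 2, 37)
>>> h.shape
(37, 37)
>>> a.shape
(37, 37)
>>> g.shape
(37, 37)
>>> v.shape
(37,)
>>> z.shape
(7,)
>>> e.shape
(37,)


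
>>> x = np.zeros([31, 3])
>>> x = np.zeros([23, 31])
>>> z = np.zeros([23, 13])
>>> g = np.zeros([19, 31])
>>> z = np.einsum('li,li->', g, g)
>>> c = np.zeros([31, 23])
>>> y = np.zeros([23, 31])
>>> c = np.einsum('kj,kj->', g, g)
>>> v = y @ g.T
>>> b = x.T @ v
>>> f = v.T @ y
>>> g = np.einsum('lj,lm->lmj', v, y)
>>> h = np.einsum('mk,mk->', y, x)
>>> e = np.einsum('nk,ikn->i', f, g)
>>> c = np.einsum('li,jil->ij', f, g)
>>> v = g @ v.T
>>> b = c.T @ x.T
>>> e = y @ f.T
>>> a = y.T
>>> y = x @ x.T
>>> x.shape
(23, 31)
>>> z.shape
()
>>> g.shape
(23, 31, 19)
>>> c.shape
(31, 23)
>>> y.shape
(23, 23)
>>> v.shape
(23, 31, 23)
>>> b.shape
(23, 23)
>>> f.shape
(19, 31)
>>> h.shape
()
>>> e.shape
(23, 19)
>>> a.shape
(31, 23)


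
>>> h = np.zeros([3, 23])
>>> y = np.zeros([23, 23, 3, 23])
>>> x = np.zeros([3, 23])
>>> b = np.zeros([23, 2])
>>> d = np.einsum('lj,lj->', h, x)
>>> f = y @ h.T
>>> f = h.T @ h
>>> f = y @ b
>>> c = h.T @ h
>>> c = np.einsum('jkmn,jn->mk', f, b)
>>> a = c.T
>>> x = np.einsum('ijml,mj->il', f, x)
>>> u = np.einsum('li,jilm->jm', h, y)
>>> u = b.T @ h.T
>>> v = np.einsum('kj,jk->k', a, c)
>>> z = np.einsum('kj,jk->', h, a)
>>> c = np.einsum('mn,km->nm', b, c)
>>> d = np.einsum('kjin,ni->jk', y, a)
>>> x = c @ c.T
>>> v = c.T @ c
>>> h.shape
(3, 23)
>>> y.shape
(23, 23, 3, 23)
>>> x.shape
(2, 2)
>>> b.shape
(23, 2)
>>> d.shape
(23, 23)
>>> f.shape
(23, 23, 3, 2)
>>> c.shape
(2, 23)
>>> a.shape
(23, 3)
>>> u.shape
(2, 3)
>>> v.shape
(23, 23)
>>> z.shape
()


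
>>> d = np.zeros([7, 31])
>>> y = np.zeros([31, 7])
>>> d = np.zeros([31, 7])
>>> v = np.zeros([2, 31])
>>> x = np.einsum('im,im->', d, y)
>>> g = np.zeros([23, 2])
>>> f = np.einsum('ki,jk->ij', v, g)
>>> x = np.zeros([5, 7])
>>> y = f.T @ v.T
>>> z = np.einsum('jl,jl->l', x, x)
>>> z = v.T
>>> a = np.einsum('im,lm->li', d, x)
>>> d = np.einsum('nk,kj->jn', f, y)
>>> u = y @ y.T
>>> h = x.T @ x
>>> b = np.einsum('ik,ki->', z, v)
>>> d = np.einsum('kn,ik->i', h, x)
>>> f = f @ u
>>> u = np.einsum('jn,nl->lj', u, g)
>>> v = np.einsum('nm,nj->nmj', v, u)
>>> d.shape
(5,)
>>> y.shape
(23, 2)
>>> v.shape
(2, 31, 23)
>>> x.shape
(5, 7)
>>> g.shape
(23, 2)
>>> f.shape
(31, 23)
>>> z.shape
(31, 2)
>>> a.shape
(5, 31)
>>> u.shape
(2, 23)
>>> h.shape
(7, 7)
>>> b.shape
()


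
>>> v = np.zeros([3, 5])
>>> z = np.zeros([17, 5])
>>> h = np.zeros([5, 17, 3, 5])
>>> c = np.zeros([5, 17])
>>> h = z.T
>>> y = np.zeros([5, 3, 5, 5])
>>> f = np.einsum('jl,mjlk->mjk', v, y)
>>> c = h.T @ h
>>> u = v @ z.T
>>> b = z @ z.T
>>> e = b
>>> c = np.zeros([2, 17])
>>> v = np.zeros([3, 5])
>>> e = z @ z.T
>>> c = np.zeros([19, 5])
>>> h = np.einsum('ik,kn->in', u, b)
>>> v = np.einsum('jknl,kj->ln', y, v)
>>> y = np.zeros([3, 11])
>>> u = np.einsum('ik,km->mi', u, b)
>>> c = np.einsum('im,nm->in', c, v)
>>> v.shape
(5, 5)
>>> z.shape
(17, 5)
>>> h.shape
(3, 17)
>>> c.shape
(19, 5)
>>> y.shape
(3, 11)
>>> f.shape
(5, 3, 5)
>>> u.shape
(17, 3)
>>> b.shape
(17, 17)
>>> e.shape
(17, 17)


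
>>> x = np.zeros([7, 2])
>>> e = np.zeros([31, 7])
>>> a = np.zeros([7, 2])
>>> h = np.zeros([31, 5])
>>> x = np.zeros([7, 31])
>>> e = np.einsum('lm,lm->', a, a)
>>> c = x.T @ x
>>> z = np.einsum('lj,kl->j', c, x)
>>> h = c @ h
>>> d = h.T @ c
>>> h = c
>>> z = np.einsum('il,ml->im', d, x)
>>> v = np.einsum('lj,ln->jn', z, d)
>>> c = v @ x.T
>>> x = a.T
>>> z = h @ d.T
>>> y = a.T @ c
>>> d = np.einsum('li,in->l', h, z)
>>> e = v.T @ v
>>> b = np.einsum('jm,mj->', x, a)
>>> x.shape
(2, 7)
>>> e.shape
(31, 31)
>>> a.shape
(7, 2)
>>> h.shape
(31, 31)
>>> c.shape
(7, 7)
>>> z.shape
(31, 5)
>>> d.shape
(31,)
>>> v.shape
(7, 31)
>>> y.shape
(2, 7)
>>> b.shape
()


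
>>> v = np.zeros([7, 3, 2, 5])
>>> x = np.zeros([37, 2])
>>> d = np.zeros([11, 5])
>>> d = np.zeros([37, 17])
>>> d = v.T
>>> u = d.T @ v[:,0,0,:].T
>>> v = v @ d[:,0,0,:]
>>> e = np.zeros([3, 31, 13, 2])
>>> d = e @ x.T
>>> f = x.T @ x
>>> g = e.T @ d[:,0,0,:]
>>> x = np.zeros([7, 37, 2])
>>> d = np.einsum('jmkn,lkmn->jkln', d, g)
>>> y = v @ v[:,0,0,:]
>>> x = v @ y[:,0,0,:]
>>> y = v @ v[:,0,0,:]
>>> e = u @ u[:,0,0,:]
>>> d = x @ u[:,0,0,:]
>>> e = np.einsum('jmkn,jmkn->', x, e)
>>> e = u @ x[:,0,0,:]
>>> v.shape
(7, 3, 2, 7)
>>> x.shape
(7, 3, 2, 7)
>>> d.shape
(7, 3, 2, 7)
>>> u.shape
(7, 3, 2, 7)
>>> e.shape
(7, 3, 2, 7)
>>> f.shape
(2, 2)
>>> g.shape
(2, 13, 31, 37)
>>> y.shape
(7, 3, 2, 7)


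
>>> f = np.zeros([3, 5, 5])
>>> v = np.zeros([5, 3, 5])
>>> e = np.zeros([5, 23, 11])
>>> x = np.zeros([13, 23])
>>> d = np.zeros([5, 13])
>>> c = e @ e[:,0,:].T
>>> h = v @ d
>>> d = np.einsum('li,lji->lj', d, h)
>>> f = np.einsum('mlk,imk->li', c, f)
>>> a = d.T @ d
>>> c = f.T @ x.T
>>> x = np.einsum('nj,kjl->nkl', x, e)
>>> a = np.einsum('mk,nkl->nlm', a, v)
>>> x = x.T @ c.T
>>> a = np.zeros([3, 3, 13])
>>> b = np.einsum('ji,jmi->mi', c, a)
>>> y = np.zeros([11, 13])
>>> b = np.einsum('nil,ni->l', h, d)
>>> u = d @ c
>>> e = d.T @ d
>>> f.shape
(23, 3)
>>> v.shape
(5, 3, 5)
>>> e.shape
(3, 3)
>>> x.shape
(11, 5, 3)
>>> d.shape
(5, 3)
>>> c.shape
(3, 13)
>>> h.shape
(5, 3, 13)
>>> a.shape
(3, 3, 13)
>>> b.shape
(13,)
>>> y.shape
(11, 13)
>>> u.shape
(5, 13)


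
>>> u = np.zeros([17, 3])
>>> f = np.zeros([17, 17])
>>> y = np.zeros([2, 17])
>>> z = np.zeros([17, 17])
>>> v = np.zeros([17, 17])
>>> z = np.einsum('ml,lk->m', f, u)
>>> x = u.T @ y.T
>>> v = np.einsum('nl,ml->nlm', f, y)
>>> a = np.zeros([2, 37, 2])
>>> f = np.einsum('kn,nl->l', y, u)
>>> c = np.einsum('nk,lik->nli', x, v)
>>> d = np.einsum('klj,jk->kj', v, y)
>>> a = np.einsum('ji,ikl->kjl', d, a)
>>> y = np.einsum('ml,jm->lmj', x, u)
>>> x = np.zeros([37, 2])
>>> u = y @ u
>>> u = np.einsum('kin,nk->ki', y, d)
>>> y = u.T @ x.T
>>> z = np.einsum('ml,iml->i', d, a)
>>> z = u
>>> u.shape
(2, 3)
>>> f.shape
(3,)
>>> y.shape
(3, 37)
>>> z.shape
(2, 3)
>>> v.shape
(17, 17, 2)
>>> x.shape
(37, 2)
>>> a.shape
(37, 17, 2)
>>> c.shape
(3, 17, 17)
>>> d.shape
(17, 2)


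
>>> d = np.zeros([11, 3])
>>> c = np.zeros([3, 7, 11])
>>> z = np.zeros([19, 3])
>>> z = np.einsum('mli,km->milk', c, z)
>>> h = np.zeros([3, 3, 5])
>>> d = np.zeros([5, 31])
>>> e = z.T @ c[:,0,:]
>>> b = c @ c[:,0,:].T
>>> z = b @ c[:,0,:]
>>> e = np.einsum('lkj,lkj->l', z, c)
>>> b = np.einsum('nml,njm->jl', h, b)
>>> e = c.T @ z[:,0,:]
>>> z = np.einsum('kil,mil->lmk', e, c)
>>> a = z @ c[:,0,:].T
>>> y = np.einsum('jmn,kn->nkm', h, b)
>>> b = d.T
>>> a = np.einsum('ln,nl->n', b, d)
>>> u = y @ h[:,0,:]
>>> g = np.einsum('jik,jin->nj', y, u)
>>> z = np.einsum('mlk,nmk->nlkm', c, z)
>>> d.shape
(5, 31)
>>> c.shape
(3, 7, 11)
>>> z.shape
(11, 7, 11, 3)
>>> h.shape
(3, 3, 5)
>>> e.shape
(11, 7, 11)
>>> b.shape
(31, 5)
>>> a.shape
(5,)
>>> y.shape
(5, 7, 3)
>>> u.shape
(5, 7, 5)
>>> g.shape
(5, 5)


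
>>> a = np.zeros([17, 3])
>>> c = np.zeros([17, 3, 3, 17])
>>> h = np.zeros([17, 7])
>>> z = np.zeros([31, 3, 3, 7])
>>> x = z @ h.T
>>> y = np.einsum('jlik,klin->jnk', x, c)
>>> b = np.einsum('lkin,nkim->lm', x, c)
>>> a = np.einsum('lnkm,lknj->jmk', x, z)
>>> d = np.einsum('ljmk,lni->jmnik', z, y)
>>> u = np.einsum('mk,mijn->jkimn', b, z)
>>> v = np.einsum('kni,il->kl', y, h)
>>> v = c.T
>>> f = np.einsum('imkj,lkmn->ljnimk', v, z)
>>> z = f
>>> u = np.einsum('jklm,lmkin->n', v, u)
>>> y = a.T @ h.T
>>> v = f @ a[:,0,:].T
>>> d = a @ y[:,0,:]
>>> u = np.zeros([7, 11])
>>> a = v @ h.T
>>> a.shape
(31, 17, 7, 17, 3, 17)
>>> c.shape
(17, 3, 3, 17)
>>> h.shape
(17, 7)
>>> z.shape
(31, 17, 7, 17, 3, 3)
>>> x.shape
(31, 3, 3, 17)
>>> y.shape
(3, 17, 17)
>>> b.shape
(31, 17)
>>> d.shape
(7, 17, 17)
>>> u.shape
(7, 11)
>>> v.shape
(31, 17, 7, 17, 3, 7)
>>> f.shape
(31, 17, 7, 17, 3, 3)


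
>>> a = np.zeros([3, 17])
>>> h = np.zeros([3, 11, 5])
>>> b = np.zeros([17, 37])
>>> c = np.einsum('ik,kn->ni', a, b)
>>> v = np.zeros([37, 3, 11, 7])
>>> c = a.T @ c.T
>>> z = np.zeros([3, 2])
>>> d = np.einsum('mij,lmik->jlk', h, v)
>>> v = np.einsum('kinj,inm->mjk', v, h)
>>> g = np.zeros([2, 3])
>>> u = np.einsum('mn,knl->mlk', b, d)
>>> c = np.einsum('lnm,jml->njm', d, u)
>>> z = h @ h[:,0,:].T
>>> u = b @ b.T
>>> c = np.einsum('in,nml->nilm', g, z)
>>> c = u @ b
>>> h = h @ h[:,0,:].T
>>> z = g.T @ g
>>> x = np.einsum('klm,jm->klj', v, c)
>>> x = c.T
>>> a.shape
(3, 17)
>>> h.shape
(3, 11, 3)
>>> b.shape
(17, 37)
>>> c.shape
(17, 37)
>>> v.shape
(5, 7, 37)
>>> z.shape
(3, 3)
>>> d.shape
(5, 37, 7)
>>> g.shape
(2, 3)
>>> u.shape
(17, 17)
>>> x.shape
(37, 17)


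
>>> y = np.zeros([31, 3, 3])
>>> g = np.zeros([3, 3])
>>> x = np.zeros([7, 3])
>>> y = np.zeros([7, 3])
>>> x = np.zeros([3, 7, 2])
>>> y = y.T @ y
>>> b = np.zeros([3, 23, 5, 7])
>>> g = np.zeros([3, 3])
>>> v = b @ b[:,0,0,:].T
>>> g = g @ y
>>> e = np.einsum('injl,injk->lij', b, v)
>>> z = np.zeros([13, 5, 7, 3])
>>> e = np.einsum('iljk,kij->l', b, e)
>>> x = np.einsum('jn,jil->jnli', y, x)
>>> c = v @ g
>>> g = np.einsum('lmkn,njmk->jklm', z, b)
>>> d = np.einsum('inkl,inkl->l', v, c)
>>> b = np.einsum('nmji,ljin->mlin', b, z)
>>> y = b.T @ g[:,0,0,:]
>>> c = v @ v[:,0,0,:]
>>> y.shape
(3, 7, 13, 5)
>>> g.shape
(23, 7, 13, 5)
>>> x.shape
(3, 3, 2, 7)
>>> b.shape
(23, 13, 7, 3)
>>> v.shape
(3, 23, 5, 3)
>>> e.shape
(23,)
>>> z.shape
(13, 5, 7, 3)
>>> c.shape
(3, 23, 5, 3)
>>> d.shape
(3,)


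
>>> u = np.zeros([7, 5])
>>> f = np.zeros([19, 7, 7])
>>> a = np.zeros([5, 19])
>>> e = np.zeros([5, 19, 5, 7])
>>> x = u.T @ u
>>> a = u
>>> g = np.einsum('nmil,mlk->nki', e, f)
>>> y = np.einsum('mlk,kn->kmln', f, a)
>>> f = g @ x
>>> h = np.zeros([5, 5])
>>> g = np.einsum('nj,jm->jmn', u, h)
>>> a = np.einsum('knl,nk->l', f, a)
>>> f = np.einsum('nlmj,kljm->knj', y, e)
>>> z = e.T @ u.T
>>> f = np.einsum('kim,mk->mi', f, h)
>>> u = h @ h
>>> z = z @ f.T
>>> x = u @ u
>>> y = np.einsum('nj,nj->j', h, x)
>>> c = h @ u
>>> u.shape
(5, 5)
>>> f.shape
(5, 7)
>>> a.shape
(5,)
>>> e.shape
(5, 19, 5, 7)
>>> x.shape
(5, 5)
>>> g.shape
(5, 5, 7)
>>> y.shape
(5,)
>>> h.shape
(5, 5)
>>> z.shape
(7, 5, 19, 5)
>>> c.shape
(5, 5)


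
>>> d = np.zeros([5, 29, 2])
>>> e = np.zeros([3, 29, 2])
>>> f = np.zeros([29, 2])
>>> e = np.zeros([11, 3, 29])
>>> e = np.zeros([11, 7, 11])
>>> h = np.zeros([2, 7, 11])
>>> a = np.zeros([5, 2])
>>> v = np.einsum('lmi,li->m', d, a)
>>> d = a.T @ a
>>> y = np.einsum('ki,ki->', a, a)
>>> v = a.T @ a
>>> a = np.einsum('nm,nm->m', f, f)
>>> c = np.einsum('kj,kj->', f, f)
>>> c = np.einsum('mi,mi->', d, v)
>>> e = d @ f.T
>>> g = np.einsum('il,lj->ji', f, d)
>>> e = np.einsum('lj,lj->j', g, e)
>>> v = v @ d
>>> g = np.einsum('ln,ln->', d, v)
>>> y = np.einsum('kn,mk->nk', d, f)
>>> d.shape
(2, 2)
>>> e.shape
(29,)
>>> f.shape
(29, 2)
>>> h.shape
(2, 7, 11)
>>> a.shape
(2,)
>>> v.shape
(2, 2)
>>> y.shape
(2, 2)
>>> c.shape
()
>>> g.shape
()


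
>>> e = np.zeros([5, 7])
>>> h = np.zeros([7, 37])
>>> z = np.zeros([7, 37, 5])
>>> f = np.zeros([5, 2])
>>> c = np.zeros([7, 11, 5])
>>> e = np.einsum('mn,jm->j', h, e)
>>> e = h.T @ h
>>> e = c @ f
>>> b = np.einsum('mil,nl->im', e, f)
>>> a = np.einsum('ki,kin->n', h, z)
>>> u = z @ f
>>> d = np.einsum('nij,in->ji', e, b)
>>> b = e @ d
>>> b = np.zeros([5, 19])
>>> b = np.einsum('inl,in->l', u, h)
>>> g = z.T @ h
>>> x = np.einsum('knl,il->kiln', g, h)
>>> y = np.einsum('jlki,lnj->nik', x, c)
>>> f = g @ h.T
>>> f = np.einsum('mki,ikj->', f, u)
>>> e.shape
(7, 11, 2)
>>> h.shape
(7, 37)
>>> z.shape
(7, 37, 5)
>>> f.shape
()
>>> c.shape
(7, 11, 5)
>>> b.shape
(2,)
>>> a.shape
(5,)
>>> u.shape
(7, 37, 2)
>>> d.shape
(2, 11)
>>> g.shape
(5, 37, 37)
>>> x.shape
(5, 7, 37, 37)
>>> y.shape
(11, 37, 37)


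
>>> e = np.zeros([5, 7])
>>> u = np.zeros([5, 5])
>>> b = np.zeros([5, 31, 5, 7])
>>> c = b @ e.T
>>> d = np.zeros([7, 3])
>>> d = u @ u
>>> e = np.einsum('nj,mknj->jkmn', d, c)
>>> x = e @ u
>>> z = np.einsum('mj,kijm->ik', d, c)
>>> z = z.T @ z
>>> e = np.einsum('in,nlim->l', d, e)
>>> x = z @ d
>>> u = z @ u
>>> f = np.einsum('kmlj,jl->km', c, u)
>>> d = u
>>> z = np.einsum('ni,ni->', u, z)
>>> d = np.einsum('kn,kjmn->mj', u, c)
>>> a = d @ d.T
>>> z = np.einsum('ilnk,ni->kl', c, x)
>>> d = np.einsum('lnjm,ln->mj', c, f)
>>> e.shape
(31,)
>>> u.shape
(5, 5)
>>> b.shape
(5, 31, 5, 7)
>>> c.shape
(5, 31, 5, 5)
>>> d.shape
(5, 5)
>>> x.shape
(5, 5)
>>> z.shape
(5, 31)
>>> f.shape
(5, 31)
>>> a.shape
(5, 5)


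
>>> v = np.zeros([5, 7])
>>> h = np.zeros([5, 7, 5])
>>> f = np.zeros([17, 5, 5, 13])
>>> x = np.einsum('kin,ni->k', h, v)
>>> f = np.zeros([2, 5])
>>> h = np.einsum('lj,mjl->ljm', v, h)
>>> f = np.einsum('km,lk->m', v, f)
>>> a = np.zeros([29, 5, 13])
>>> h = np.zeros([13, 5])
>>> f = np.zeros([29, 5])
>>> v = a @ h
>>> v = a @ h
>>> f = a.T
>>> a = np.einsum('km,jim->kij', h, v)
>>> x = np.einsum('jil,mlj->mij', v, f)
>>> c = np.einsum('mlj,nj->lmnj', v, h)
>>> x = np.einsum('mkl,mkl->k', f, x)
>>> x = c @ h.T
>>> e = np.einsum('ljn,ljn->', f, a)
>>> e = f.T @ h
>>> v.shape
(29, 5, 5)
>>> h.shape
(13, 5)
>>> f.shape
(13, 5, 29)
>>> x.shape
(5, 29, 13, 13)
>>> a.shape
(13, 5, 29)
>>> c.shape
(5, 29, 13, 5)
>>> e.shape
(29, 5, 5)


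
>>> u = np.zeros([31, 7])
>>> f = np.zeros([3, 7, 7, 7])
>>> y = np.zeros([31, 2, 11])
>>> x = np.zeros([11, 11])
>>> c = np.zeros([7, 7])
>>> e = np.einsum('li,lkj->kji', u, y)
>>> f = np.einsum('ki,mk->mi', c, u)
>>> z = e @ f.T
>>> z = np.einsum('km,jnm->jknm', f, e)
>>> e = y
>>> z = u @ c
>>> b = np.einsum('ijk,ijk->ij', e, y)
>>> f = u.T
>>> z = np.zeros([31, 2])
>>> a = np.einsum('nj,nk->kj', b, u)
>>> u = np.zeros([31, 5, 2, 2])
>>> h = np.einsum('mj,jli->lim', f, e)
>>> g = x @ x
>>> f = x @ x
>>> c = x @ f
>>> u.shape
(31, 5, 2, 2)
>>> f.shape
(11, 11)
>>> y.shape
(31, 2, 11)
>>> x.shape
(11, 11)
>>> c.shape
(11, 11)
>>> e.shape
(31, 2, 11)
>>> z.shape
(31, 2)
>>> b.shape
(31, 2)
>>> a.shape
(7, 2)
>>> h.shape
(2, 11, 7)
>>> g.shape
(11, 11)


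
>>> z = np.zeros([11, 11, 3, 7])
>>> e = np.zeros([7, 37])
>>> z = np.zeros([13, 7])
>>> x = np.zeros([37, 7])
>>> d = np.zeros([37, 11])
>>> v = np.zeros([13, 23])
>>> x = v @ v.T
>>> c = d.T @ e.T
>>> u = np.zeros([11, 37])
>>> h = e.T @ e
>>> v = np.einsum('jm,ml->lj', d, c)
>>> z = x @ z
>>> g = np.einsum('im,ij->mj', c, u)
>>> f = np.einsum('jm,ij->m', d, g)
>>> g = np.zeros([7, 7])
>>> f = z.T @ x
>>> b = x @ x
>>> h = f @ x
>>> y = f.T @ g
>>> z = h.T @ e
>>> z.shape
(13, 37)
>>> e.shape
(7, 37)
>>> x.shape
(13, 13)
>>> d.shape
(37, 11)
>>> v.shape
(7, 37)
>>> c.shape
(11, 7)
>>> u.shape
(11, 37)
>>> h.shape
(7, 13)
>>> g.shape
(7, 7)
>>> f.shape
(7, 13)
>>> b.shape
(13, 13)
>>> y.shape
(13, 7)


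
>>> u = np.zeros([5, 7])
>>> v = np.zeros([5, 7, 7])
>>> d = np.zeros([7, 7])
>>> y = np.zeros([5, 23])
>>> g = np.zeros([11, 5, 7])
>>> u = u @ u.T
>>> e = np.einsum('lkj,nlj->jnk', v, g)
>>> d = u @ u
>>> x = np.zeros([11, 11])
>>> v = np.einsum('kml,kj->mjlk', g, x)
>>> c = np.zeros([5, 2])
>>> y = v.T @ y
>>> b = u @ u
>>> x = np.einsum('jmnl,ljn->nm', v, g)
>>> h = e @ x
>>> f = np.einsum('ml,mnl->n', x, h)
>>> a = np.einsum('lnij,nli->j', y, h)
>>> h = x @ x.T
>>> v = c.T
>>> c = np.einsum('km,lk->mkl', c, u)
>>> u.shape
(5, 5)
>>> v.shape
(2, 5)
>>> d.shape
(5, 5)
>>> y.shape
(11, 7, 11, 23)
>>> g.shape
(11, 5, 7)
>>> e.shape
(7, 11, 7)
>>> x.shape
(7, 11)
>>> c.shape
(2, 5, 5)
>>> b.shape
(5, 5)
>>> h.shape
(7, 7)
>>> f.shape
(11,)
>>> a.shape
(23,)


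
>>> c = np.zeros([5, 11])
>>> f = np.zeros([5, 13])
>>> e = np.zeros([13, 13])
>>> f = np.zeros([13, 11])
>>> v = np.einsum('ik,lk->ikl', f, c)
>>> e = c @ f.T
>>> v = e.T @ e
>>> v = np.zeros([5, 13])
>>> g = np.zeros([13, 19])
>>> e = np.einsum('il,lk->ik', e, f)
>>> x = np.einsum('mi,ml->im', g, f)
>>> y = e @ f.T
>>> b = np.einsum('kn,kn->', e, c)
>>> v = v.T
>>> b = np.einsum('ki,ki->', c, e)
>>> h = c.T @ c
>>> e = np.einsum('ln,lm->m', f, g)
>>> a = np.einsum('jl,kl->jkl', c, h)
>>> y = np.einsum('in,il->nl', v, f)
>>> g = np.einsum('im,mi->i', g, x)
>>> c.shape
(5, 11)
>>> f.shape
(13, 11)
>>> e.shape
(19,)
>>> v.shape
(13, 5)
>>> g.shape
(13,)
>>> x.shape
(19, 13)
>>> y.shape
(5, 11)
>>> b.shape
()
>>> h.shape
(11, 11)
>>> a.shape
(5, 11, 11)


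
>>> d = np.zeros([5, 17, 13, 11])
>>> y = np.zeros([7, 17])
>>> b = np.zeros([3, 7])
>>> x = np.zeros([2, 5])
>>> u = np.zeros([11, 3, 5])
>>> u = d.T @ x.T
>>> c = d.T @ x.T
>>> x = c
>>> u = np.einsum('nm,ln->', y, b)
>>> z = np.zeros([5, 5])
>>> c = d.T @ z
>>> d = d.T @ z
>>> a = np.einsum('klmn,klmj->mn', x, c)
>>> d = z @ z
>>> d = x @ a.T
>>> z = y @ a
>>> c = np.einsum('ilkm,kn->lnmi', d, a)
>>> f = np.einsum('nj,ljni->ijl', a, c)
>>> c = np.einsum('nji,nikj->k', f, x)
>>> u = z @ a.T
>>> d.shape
(11, 13, 17, 17)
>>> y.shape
(7, 17)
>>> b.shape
(3, 7)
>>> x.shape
(11, 13, 17, 2)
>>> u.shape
(7, 17)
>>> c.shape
(17,)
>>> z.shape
(7, 2)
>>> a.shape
(17, 2)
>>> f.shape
(11, 2, 13)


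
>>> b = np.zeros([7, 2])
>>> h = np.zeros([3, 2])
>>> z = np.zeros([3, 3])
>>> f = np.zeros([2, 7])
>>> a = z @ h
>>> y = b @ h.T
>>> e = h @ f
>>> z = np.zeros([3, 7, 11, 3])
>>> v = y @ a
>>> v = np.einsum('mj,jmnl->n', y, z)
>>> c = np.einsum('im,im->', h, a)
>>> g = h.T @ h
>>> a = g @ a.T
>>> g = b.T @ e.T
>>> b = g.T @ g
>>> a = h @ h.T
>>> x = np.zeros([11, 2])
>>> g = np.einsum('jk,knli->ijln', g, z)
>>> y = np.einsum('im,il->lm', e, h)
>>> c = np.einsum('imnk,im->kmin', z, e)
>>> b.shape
(3, 3)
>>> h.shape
(3, 2)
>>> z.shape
(3, 7, 11, 3)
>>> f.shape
(2, 7)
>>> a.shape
(3, 3)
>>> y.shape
(2, 7)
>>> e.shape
(3, 7)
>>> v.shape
(11,)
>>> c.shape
(3, 7, 3, 11)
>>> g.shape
(3, 2, 11, 7)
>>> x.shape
(11, 2)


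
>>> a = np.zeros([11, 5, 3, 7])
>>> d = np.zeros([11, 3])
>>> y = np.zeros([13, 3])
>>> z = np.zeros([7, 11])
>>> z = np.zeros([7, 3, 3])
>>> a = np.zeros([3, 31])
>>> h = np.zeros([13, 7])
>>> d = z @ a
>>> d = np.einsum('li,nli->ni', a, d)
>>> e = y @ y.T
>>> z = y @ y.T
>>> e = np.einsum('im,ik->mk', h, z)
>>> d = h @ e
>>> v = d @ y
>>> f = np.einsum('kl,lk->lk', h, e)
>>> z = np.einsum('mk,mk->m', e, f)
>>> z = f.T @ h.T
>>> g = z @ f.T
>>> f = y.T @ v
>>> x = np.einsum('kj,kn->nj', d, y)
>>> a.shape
(3, 31)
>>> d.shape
(13, 13)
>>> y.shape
(13, 3)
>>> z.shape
(13, 13)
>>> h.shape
(13, 7)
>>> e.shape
(7, 13)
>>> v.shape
(13, 3)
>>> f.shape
(3, 3)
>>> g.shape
(13, 7)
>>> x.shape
(3, 13)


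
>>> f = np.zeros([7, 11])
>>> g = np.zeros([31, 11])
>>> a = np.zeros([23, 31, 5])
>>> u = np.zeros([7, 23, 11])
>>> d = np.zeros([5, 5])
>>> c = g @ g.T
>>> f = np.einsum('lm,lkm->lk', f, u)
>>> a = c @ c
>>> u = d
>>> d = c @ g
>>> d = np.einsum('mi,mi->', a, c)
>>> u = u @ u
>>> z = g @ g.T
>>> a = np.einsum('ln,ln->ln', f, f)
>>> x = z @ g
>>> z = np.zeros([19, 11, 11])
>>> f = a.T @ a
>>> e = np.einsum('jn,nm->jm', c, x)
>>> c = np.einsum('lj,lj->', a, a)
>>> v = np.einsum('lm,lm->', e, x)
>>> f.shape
(23, 23)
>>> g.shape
(31, 11)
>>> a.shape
(7, 23)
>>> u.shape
(5, 5)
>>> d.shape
()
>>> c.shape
()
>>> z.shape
(19, 11, 11)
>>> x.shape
(31, 11)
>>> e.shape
(31, 11)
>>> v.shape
()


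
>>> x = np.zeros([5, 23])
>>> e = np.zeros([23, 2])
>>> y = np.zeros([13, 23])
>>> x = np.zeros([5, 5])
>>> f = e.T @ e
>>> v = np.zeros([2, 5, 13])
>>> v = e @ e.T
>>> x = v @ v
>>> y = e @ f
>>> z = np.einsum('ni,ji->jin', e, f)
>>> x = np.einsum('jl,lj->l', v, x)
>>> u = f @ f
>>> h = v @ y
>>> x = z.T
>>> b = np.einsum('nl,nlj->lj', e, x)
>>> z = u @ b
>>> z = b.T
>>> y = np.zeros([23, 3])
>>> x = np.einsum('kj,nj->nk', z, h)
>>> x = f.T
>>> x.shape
(2, 2)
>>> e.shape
(23, 2)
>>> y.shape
(23, 3)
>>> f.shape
(2, 2)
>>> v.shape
(23, 23)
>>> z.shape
(2, 2)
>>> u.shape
(2, 2)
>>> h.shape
(23, 2)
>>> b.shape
(2, 2)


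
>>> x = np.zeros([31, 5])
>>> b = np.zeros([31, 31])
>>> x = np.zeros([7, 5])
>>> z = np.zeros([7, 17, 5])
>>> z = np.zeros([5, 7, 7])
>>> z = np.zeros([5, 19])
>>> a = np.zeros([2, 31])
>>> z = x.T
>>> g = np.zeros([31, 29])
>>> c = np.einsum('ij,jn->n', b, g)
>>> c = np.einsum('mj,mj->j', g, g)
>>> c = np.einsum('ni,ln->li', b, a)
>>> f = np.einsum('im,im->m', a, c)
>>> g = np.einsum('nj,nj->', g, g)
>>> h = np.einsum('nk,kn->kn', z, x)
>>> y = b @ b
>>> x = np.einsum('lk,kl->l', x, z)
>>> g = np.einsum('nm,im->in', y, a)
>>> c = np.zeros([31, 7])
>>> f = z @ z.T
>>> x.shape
(7,)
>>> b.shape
(31, 31)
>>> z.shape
(5, 7)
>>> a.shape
(2, 31)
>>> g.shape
(2, 31)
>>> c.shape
(31, 7)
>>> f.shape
(5, 5)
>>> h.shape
(7, 5)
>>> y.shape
(31, 31)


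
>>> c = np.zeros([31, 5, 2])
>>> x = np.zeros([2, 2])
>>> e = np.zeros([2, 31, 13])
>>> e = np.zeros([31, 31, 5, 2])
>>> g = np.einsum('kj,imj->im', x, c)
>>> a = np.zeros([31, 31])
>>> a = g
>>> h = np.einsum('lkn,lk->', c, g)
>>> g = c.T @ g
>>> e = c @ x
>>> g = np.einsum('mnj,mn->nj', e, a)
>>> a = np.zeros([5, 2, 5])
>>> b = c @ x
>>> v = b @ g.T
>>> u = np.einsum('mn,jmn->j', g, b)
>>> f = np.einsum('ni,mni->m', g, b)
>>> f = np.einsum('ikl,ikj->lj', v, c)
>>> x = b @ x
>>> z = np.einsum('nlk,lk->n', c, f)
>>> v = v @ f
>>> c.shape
(31, 5, 2)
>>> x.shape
(31, 5, 2)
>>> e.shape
(31, 5, 2)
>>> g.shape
(5, 2)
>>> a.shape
(5, 2, 5)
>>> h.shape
()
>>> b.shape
(31, 5, 2)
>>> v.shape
(31, 5, 2)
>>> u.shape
(31,)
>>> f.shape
(5, 2)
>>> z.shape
(31,)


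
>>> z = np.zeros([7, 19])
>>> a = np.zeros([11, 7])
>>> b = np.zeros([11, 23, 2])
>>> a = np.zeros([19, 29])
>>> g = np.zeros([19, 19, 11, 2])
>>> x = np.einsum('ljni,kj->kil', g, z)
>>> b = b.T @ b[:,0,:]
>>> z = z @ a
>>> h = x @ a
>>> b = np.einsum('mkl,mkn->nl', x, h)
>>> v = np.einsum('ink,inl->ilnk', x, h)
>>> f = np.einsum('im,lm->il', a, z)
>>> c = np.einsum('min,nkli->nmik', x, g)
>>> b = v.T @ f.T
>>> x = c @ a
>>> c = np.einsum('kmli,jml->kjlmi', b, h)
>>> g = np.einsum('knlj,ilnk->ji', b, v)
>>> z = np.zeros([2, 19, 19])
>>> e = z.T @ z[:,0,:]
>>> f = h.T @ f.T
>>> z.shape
(2, 19, 19)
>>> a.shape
(19, 29)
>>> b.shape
(19, 2, 29, 19)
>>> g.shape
(19, 7)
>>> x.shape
(19, 7, 2, 29)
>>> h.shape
(7, 2, 29)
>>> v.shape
(7, 29, 2, 19)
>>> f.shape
(29, 2, 19)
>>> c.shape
(19, 7, 29, 2, 19)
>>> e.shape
(19, 19, 19)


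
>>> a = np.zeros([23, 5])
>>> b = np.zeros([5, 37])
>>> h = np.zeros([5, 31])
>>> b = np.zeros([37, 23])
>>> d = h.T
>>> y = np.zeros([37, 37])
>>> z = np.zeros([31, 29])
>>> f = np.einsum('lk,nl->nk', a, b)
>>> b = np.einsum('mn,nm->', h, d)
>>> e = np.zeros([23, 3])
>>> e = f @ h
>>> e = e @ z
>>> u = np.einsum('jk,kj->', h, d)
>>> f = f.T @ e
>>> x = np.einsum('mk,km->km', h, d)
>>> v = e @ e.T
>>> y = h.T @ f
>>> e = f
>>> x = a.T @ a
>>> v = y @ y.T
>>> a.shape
(23, 5)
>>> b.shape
()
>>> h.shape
(5, 31)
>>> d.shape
(31, 5)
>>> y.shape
(31, 29)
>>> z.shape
(31, 29)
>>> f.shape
(5, 29)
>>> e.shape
(5, 29)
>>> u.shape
()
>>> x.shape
(5, 5)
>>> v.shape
(31, 31)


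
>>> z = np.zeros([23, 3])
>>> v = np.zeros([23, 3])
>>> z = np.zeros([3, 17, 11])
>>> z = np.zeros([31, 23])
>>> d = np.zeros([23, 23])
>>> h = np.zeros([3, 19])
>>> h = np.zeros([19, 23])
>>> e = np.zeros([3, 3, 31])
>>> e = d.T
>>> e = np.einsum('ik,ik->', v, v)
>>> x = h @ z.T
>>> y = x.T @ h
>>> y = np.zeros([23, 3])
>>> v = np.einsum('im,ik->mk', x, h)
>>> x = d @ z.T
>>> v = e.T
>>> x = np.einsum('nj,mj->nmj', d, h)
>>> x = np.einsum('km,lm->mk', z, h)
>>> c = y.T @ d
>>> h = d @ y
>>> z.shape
(31, 23)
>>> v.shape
()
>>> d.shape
(23, 23)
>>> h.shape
(23, 3)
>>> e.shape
()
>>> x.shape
(23, 31)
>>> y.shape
(23, 3)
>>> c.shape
(3, 23)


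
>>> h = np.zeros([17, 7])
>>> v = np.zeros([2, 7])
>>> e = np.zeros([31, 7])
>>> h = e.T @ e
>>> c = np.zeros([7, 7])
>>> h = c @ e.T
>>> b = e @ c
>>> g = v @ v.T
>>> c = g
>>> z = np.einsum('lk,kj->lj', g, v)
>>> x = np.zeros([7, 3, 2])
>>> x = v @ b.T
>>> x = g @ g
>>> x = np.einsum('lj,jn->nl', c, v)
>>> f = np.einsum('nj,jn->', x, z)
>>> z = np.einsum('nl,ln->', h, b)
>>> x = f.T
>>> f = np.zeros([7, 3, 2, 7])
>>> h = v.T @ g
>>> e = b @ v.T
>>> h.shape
(7, 2)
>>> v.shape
(2, 7)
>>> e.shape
(31, 2)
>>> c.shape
(2, 2)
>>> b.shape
(31, 7)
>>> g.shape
(2, 2)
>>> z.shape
()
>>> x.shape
()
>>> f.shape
(7, 3, 2, 7)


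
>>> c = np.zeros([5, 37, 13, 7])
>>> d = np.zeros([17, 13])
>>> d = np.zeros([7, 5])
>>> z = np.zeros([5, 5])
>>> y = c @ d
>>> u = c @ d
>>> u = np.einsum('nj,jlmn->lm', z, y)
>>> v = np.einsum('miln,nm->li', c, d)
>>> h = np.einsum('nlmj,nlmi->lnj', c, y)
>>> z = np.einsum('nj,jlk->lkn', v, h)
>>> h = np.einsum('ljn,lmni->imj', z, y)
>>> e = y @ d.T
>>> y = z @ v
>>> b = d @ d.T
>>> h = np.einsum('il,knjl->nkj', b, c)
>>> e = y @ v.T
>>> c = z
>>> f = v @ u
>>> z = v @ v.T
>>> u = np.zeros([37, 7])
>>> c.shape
(5, 7, 13)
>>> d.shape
(7, 5)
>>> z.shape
(13, 13)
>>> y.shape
(5, 7, 37)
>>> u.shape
(37, 7)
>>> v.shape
(13, 37)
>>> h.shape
(37, 5, 13)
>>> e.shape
(5, 7, 13)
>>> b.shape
(7, 7)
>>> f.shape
(13, 13)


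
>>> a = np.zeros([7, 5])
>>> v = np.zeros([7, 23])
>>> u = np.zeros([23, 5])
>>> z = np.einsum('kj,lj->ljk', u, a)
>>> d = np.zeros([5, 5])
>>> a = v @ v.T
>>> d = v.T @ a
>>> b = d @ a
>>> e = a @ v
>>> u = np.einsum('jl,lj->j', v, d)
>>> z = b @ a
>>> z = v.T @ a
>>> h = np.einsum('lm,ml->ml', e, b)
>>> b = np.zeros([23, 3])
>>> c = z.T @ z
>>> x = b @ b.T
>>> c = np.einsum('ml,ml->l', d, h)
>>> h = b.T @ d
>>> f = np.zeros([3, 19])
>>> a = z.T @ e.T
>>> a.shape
(7, 7)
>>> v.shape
(7, 23)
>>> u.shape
(7,)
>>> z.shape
(23, 7)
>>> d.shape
(23, 7)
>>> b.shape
(23, 3)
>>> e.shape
(7, 23)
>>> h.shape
(3, 7)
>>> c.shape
(7,)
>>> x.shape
(23, 23)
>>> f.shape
(3, 19)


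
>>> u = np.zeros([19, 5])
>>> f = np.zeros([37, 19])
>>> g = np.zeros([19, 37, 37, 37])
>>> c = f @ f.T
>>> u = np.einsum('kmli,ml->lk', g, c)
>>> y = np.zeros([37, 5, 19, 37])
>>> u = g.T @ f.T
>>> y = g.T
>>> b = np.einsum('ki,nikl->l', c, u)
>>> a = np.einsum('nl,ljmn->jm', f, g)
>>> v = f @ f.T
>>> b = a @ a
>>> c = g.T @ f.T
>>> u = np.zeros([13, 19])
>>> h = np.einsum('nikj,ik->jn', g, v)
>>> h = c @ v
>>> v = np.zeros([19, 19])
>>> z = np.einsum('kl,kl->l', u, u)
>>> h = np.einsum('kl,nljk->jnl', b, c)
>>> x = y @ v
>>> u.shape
(13, 19)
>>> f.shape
(37, 19)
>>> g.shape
(19, 37, 37, 37)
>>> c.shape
(37, 37, 37, 37)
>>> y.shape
(37, 37, 37, 19)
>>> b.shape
(37, 37)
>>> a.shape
(37, 37)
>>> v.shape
(19, 19)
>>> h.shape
(37, 37, 37)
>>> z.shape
(19,)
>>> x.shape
(37, 37, 37, 19)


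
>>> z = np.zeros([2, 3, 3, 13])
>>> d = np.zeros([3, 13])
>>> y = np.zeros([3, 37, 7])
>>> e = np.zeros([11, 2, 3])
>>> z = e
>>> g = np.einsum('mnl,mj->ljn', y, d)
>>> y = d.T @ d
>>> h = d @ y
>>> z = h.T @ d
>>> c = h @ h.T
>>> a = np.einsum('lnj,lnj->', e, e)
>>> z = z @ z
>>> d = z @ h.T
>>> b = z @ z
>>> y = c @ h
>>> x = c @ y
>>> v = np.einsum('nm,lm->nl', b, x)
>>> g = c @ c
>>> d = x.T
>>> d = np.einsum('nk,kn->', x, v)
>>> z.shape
(13, 13)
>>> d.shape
()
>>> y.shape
(3, 13)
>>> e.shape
(11, 2, 3)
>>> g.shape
(3, 3)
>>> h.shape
(3, 13)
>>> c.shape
(3, 3)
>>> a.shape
()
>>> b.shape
(13, 13)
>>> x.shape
(3, 13)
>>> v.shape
(13, 3)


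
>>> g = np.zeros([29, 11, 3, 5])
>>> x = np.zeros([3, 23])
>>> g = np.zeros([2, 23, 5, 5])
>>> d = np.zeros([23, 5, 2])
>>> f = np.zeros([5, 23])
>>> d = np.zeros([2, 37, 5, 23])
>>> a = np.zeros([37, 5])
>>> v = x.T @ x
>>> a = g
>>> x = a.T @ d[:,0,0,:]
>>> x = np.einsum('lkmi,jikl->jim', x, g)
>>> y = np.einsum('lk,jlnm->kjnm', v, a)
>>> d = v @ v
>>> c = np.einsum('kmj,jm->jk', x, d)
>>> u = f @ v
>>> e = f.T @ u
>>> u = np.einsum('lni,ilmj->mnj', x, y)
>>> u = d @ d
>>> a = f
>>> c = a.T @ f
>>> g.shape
(2, 23, 5, 5)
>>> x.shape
(2, 23, 23)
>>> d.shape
(23, 23)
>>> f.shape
(5, 23)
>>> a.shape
(5, 23)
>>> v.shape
(23, 23)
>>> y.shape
(23, 2, 5, 5)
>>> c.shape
(23, 23)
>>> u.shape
(23, 23)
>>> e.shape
(23, 23)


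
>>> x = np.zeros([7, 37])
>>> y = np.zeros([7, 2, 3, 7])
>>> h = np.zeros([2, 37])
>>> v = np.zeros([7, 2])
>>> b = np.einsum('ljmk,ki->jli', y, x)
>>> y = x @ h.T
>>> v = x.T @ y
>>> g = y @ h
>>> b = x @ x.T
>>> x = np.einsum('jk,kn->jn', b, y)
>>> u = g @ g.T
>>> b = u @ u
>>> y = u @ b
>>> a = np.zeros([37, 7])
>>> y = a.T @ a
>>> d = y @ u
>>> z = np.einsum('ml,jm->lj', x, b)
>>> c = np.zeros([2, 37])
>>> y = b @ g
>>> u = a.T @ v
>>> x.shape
(7, 2)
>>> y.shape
(7, 37)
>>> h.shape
(2, 37)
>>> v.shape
(37, 2)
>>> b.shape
(7, 7)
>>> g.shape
(7, 37)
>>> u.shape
(7, 2)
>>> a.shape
(37, 7)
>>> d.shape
(7, 7)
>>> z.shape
(2, 7)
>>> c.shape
(2, 37)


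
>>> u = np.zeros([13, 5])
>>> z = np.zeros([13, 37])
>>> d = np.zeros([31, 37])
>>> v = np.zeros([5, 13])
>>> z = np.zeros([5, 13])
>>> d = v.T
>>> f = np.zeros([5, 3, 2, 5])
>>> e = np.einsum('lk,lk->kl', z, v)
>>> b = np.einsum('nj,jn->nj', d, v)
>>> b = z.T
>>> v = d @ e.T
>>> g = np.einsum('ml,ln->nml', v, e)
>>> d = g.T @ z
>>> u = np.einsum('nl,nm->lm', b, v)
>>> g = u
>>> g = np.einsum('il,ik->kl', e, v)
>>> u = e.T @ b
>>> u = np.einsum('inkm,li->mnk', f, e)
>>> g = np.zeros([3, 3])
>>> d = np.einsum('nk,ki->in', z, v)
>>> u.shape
(5, 3, 2)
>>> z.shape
(5, 13)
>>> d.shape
(13, 5)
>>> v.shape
(13, 13)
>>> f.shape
(5, 3, 2, 5)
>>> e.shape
(13, 5)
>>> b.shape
(13, 5)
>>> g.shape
(3, 3)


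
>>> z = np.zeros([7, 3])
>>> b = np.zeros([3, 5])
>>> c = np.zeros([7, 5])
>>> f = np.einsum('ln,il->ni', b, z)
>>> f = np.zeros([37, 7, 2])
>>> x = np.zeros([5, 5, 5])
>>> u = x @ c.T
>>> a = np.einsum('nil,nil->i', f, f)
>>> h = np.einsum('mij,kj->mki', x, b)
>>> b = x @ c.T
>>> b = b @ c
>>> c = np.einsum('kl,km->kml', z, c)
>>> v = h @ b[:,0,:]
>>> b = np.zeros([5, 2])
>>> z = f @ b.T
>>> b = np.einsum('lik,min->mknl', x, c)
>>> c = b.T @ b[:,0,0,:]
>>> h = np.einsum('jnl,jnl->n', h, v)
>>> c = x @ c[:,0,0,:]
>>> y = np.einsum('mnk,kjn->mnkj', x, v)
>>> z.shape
(37, 7, 5)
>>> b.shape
(7, 5, 3, 5)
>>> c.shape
(5, 5, 5)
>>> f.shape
(37, 7, 2)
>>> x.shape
(5, 5, 5)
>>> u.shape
(5, 5, 7)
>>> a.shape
(7,)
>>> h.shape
(3,)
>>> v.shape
(5, 3, 5)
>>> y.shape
(5, 5, 5, 3)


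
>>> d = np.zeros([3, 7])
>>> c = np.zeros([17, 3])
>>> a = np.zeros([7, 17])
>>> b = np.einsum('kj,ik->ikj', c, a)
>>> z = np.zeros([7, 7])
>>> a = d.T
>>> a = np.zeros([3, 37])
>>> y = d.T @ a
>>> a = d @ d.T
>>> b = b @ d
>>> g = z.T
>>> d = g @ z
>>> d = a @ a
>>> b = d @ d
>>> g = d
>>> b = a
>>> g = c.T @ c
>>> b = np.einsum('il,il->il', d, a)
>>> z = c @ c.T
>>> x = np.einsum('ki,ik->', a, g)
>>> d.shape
(3, 3)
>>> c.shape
(17, 3)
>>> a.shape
(3, 3)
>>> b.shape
(3, 3)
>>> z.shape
(17, 17)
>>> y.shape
(7, 37)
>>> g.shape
(3, 3)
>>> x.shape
()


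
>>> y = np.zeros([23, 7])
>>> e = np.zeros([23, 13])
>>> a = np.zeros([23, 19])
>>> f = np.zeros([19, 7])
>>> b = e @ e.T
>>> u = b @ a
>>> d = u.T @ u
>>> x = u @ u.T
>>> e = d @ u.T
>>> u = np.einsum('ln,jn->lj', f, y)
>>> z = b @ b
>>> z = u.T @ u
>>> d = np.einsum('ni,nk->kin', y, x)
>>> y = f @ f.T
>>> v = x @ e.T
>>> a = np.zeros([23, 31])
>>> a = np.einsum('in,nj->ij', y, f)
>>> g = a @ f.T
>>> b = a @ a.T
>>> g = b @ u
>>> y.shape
(19, 19)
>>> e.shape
(19, 23)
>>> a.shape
(19, 7)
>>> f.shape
(19, 7)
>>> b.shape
(19, 19)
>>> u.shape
(19, 23)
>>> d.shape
(23, 7, 23)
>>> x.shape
(23, 23)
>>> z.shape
(23, 23)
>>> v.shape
(23, 19)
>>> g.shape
(19, 23)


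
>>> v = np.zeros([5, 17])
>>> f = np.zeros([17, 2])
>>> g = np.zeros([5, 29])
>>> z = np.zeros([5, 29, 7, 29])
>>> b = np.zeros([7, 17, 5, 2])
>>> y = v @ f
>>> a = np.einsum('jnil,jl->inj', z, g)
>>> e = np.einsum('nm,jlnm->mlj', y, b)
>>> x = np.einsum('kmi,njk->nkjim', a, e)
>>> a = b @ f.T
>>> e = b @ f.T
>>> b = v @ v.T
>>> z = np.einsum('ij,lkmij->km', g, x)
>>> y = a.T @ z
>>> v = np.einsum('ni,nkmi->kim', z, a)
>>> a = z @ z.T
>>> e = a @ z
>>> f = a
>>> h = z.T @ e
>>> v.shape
(17, 17, 5)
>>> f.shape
(7, 7)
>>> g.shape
(5, 29)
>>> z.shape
(7, 17)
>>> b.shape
(5, 5)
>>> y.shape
(17, 5, 17, 17)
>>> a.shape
(7, 7)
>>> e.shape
(7, 17)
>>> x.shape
(2, 7, 17, 5, 29)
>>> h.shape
(17, 17)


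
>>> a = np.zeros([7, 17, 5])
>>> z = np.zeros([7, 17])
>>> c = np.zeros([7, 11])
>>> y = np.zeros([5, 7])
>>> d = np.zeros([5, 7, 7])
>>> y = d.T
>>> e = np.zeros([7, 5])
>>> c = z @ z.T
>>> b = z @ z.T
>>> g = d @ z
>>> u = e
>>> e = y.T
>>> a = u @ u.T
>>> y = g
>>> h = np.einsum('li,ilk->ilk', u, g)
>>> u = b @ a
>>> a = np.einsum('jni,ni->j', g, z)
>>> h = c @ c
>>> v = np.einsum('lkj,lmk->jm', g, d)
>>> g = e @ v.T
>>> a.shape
(5,)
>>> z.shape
(7, 17)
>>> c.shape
(7, 7)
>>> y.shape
(5, 7, 17)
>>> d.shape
(5, 7, 7)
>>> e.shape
(5, 7, 7)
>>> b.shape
(7, 7)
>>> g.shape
(5, 7, 17)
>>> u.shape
(7, 7)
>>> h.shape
(7, 7)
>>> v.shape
(17, 7)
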